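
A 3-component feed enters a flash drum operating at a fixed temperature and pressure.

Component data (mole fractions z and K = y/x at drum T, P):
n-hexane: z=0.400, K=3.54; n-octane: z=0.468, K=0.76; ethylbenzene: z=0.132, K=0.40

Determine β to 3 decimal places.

β = 0.888

Let β = V/F and solve Σ zᵢ(Kᵢ−1)/(1+β(Kᵢ−1)) = 0.
Check two-phase: ΣzᵢKᵢ = 1.824 > 1 and Σzᵢ/Kᵢ = 1.059 > 1, so g(0) = 0.824 > 0 and g(1) = -0.059 < 0.
Newton iteration, β⁰ = 0.46:
  β = 0.460: g = 0.2329, g' = -0.674 → β = 0.806
  β = 0.806: g = 0.0409, g' = -0.498 → β = 0.888
Converged at β = 0.888.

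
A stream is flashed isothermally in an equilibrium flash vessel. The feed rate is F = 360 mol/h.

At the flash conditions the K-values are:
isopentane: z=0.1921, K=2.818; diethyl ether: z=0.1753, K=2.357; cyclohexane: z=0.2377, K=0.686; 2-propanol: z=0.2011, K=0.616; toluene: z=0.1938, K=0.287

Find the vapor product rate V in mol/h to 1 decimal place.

V = 136.1 mol/h

Rachford–Rice: g(ψ) = Σ zᵢ(Kᵢ−1)/(1+ψ(Kᵢ−1)) = 0.
Check two-phase: ΣzᵢKᵢ = 1.2971 > 1 and Σzᵢ/Kᵢ = 1.4908 > 1, so g(0) = 0.2971 > 0 and g(1) = -0.4908 < 0.
Iterate (Newton) starting at ψ = 0.67:
  ψ = 0.6700: g = -0.18101, g' = -0.6701 → ψ = 0.3999
  ψ = 0.3999: g = -0.01345, g' = -0.6133 → ψ = 0.3780
  ψ = 0.3780: g = 0.00006, g' = -0.6195 → ψ = 0.3781
Converged at ψ = 0.3781.
Then V = ψ·F = 0.3781·360 = 136.1 mol/h and L = F − V = 223.9 mol/h.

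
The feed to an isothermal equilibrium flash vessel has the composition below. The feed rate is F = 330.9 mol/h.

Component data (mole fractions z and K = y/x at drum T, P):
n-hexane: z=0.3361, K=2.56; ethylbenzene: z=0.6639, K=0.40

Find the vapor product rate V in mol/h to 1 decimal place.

V = 44.5 mol/h

Let ψ = V/F and solve Σ zᵢ(Kᵢ−1)/(1+ψ(Kᵢ−1)) = 0.
g(0) = ΣzᵢKᵢ − 1 = 0.1260 and g(1) = 1 − Σzᵢ/Kᵢ = -0.7910, so a root lies in (0, 1).
Newton iteration, ψ⁰ = 0.45:
  ψ = 0.4500: g = -0.23761, g' = -0.7309 → ψ = 0.1249
  ψ = 0.1249: g = 0.00822, g' = -0.8522 → ψ = 0.1345
  ψ = 0.1345: g = 0.00005, g' = -0.8416 → ψ = 0.1346
Converged at ψ = 0.1346.
Then V = ψ·F = 0.1346·330.9 = 44.5 mol/h and L = F − V = 286.4 mol/h.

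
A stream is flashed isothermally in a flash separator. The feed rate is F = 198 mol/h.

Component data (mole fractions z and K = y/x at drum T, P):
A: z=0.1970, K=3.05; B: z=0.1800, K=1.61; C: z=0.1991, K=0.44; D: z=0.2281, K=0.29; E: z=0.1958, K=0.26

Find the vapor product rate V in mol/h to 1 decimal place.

Let ψ = V/F and solve Σ zᵢ(Kᵢ−1)/(1+ψ(Kᵢ−1)) = 0.
g(0) = ΣzᵢKᵢ − 1 = 0.0953 and g(1) = 1 − Σzᵢ/Kᵢ = -1.1685, so a root lies in (0, 1).
Iterate (Newton) starting at ψ = 0.6:
  ψ = 0.6000: g = -0.44918, g' = -1.0398 → ψ = 0.1680
  ψ = 0.1680: g = -0.07246, g' = -0.8773 → ψ = 0.0854
  ψ = 0.0854: g = 0.00385, g' = -0.9814 → ψ = 0.0894
Converged at ψ = 0.0894.
Then V = ψ·F = 0.0894·198 = 17.7 mol/h and L = F − V = 180.3 mol/h.

V = 17.7 mol/h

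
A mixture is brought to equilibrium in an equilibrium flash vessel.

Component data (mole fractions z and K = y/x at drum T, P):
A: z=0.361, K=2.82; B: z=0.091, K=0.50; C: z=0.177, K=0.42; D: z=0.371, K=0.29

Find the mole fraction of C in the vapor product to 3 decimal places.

y_C = 0.085

Material balance + equilibrium reduce to Σ zᵢ(Kᵢ−1)/(1+β(Kᵢ−1)) = 0.
Check two-phase: ΣzᵢKᵢ = 1.245 > 1 and Σzᵢ/Kᵢ = 2.011 > 1, so g(0) = 0.245 > 0 and g(1) = -1.011 < 0.
Newton–Raphson from β = 0.41:
  β = 0.410: g = -0.1872, g' = -0.903 → β = 0.203
  β = 0.203: g = 0.0054, g' = -0.998 → β = 0.208
Converged at β = 0.208.
Compositions from xᵢ = zᵢ/(1+β(Kᵢ−1)), yᵢ = Kᵢxᵢ:
  A: x = 0.262, y = 0.738
  B: x = 0.102, y = 0.051
  C: x = 0.201, y = 0.085
  D: x = 0.435, y = 0.126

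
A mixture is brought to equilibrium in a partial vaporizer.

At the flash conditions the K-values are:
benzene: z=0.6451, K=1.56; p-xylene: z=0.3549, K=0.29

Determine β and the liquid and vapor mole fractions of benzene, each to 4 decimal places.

β = 0.2748, x_benzene = 0.5591, y_benzene = 0.8721

Newton iteration, β⁰ = 0.5:
  β = 0.5000: g = -0.10843, g' = -0.5535 → β = 0.3041
  β = 0.3041: g = -0.01268, g' = -0.4387 → β = 0.2752
  β = 0.2752: g = -0.00015, g' = -0.4282 → β = 0.2748
Converged at β = 0.2748.
Compositions from xᵢ = zᵢ/(1+β(Kᵢ−1)), yᵢ = Kᵢxᵢ:
  benzene: x = 0.5591, y = 0.8721
  p-xylene: x = 0.4409, y = 0.1279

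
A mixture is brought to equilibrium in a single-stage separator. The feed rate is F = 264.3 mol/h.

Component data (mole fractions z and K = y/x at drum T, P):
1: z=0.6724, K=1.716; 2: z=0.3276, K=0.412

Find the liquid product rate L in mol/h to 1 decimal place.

Rachford–Rice: g(V/F) = Σ zᵢ(Kᵢ−1)/(1+V/F(Kᵢ−1)) = 0.
g(0) = ΣzᵢKᵢ − 1 = 0.2888 and g(1) = 1 − Σzᵢ/Kᵢ = -0.1870, so a root lies in (0, 1).
Binary case is linear: z₁(K₁−1)(1+V/F(K₂−1)) + z₂(K₂−1)(1+V/F(K₁−1)) = 0
⇒ V/F = [z₁(K₁−1)+z₂(K₂−1)] / [−(K₁−1)(K₂−1)] = 0.28881/0.42101 = 0.6860
Then V = V/F·F = 0.6860·264.3 = 181.3 mol/h and L = F − V = 83.0 mol/h.

L = 83.0 mol/h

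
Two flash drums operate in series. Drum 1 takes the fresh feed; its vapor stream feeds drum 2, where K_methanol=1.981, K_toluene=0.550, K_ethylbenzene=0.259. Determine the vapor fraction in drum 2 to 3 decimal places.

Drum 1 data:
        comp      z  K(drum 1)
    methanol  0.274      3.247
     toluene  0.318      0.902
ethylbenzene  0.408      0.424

V/F (drum 2) = 0.298

Drum 1:
Material balance + equilibrium reduce to Σ zᵢ(Kᵢ−1)/(1+ψ₁(Kᵢ−1)) = 0.
Feasibility: ΣzᵢKᵢ = 1.350, Σzᵢ/Kᵢ = 1.399 — both > 1, two phases present.
Iterate (Newton) starting at ψ₁ = 0.5:
  ψ₁ = 0.500: g = -0.0729, g' = -0.577 → ψ₁ = 0.374
  ψ₁ = 0.374: g = 0.0028, g' = -0.632 → ψ₁ = 0.378
Converged at ψ₁ = 0.378.
Drum-1 compositions:
  methanol: x = 0.148, y = 0.481
  toluene: x = 0.330, y = 0.298
  ethylbenzene: x = 0.522, y = 0.221
Drum-2 feed = drum-1 vapor: z₂ = (0.4809, 0.2979, 0.2212).
Drum 2:
Rachford–Rice: g(ψ₂) = Σ zᵢ(Kᵢ−1)/(1+ψ₂(Kᵢ−1)) = 0.
Feasibility: ΣzᵢKᵢ = 1.174, Σzᵢ/Kᵢ = 1.638 — both > 1, two phases present.
Iterate (Newton) starting at ψ₂ = 0.4:
  ψ₂ = 0.400: g = -0.0576, g' = -0.574 → ψ₂ = 0.300
  ψ₂ = 0.300: g = -0.0010, g' = -0.558 → ψ₂ = 0.298
Converged at ψ₂ = 0.298.
  methanol: x = 0.372, y = 0.737
  toluene: x = 0.344, y = 0.189
  ethylbenzene: x = 0.284, y = 0.074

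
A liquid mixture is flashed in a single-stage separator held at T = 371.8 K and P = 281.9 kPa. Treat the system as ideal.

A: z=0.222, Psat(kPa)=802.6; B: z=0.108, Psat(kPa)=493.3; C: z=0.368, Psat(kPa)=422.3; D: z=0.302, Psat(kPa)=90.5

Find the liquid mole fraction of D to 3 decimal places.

Raoult's law: Kᵢ = Pᵢˢᵃᵗ/P = Pᵢˢᵃᵗ/281.9.
  K_A = 802.6/281.9 = 2.84711, K_B = 493.3/281.9 = 1.74991, K_C = 422.3/281.9 = 1.49805, K_D = 90.5/281.9 = 0.32104
Newton iteration, β⁰ = 0.5:
  β = 0.500: g = 0.1084, g' = -0.614 → β = 0.676
  β = 0.676: g = -0.0061, g' = -0.704 → β = 0.668
Converged at β = 0.668.
Compositions from xᵢ = zᵢ/(1+β(Kᵢ−1)), yᵢ = Kᵢxᵢ:
  A: x = 0.099, y = 0.283
  B: x = 0.072, y = 0.126
  C: x = 0.276, y = 0.414
  D: x = 0.552, y = 0.177

x_D = 0.552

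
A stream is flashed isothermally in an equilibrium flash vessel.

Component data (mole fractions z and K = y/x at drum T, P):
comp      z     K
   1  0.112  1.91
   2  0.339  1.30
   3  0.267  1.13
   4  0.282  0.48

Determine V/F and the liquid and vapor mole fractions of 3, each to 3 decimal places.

V/F = 0.466, x_3 = 0.252, y_3 = 0.284

Material balance + equilibrium reduce to Σ zᵢ(Kᵢ−1)/(1+V/F(Kᵢ−1)) = 0.
Check two-phase: ΣzᵢKᵢ = 1.092 > 1 and Σzᵢ/Kᵢ = 1.143 > 1, so g(0) = 0.092 > 0 and g(1) = -0.143 < 0.
Newton–Raphson from V/F = 0.5:
  V/F = 0.500: g = -0.0071, g' = -0.210 → V/F = 0.466
Converged at V/F = 0.466.
Compositions from xᵢ = zᵢ/(1+V/F(Kᵢ−1)), yᵢ = Kᵢxᵢ:
  1: x = 0.079, y = 0.150
  2: x = 0.297, y = 0.387
  3: x = 0.252, y = 0.284
  4: x = 0.372, y = 0.179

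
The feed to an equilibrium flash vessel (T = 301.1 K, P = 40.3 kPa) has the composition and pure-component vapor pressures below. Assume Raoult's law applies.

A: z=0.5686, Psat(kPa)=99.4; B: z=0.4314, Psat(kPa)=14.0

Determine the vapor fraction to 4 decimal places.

ψ = 0.5771

Raoult's law: Kᵢ = Pᵢˢᵃᵗ/P = Pᵢˢᵃᵗ/40.3.
  K_A = 99.4/40.3 = 2.466501, K_B = 14.0/40.3 = 0.347395
Material balance + equilibrium reduce to Σ zᵢ(Kᵢ−1)/(1+ψ(Kᵢ−1)) = 0.
g(0) = ΣzᵢKᵢ − 1 = 0.5523 and g(1) = 1 − Σzᵢ/Kᵢ = -0.4723, so a root lies in (0, 1).
Binary case is linear: z₁(K₁−1)(1+ψ(K₂−1)) + z₂(K₂−1)(1+ψ(K₁−1)) = 0
⇒ ψ = [z₁(K₁−1)+z₂(K₂−1)] / [−(K₁−1)(K₂−1)] = 0.55232/0.95705 = 0.5771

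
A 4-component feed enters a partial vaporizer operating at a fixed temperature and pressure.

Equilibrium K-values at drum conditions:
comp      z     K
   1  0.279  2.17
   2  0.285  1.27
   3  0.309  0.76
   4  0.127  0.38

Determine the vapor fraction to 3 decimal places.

ψ = 0.751

Material balance + equilibrium reduce to Σ zᵢ(Kᵢ−1)/(1+ψ(Kᵢ−1)) = 0.
Check two-phase: ΣzᵢKᵢ = 1.250 > 1 and Σzᵢ/Kᵢ = 1.094 > 1, so g(0) = 0.250 > 0 and g(1) = -0.094 < 0.
Newton iteration, ψ⁰ = 0.5:
  ψ = 0.500: g = 0.0754, g' = -0.294 → ψ = 0.757
  ψ = 0.757: g = -0.0019, g' = -0.322 → ψ = 0.751
Converged at ψ = 0.751.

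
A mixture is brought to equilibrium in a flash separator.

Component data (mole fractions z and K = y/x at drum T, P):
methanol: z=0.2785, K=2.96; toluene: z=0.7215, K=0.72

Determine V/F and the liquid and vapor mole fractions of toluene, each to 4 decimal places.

Rachford–Rice: g(V/F) = Σ zᵢ(Kᵢ−1)/(1+V/F(Kᵢ−1)) = 0.
Check two-phase: ΣzᵢKᵢ = 1.3438 > 1 and Σzᵢ/Kᵢ = 1.0962 > 1, so g(0) = 0.3438 > 0 and g(1) = -0.0962 < 0.
Binary case is linear: z₁(K₁−1)(1+V/F(K₂−1)) + z₂(K₂−1)(1+V/F(K₁−1)) = 0
⇒ V/F = [z₁(K₁−1)+z₂(K₂−1)] / [−(K₁−1)(K₂−1)] = 0.34384/0.54880 = 0.6265
Compositions from xᵢ = zᵢ/(1+V/F(Kᵢ−1)), yᵢ = Kᵢxᵢ:
  methanol: x = 0.1250, y = 0.3700
  toluene: x = 0.8750, y = 0.6300

V/F = 0.6265, x_toluene = 0.8750, y_toluene = 0.6300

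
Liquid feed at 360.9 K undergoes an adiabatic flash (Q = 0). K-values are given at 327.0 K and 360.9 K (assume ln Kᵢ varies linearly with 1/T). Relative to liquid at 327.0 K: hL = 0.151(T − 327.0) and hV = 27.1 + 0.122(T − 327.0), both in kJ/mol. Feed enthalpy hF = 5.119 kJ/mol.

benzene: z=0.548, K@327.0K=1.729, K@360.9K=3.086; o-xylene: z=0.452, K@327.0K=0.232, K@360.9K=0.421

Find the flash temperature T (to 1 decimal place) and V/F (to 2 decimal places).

Adiabatic flash: solve Rachford–Rice at each trial T, then check hF = ψ·hV(T) + (1−ψ)·hL(T).
  T = 327.0 K: K = (1.729, 0.232), RR gives ψ = 0.094, H_out = 2.534 kJ/mol
  T = 360.9 K: K = (3.086, 0.421), RR gives ψ = 0.730, H_out = 24.178 kJ/mol
  T = 343.9 K: K = (2.341, 0.317), RR gives ψ = 0.465, H_out = 14.930 kJ/mol
  T = 335.4 K: K = (2.018, 0.272), RR gives ψ = 0.309, H_out = 9.556 kJ/mol
  T = 331.2 K: K = (1.870, 0.251), RR gives ψ = 0.212, H_out = 6.362 kJ/mol
  T = 329.1 K: K = (1.798, 0.242), RR gives ψ = 0.156, H_out = 4.547 kJ/mol
  T = 330.1 K: K = (1.832, 0.246), RR gives ψ = 0.184, H_out = 5.433 kJ/mol
Linear interpolation between T = 329.1 (H_out = 4.547) and T = 330.1 (H_out = 5.433) on hF = 5.119 gives T ≈ 329.7 K, at which ψ = 0.17.

T = 329.7 K, V/F = 0.17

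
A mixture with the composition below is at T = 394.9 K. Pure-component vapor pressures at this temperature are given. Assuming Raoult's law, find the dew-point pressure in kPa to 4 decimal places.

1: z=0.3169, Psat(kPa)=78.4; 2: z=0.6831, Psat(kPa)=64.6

At the dew point ψ → 1, so Σzᵢ/Kᵢ = 1 with Kᵢ = Pᵢˢᵃᵗ/P ⇒ 1/P = Σzᵢ/Pᵢˢᵃᵗ.
1/P = 0.3169/78.4 + 0.6831/64.6 = 0.0146164 ⇒ P = 68.4163 kPa

Pdew = 68.4163 kPa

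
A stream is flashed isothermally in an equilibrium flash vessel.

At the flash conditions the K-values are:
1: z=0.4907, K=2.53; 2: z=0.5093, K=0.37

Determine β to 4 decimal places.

β = 0.4460

Material balance + equilibrium reduce to Σ zᵢ(Kᵢ−1)/(1+β(Kᵢ−1)) = 0.
Feasibility: ΣzᵢKᵢ = 1.4299, Σzᵢ/Kᵢ = 1.5704 — both > 1, two phases present.
Binary case is linear: z₁(K₁−1)(1+β(K₂−1)) + z₂(K₂−1)(1+β(K₁−1)) = 0
⇒ β = [z₁(K₁−1)+z₂(K₂−1)] / [−(K₁−1)(K₂−1)] = 0.42991/0.96390 = 0.4460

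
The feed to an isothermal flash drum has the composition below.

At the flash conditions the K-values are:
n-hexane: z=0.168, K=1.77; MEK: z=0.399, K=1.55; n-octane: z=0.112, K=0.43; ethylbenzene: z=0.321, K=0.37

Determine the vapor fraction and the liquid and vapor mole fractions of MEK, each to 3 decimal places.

Material balance + equilibrium reduce to Σ zᵢ(Kᵢ−1)/(1+ψ(Kᵢ−1)) = 0.
g(0) = ΣzᵢKᵢ − 1 = 0.083 and g(1) = 1 − Σzᵢ/Kᵢ = -0.480, so a root lies in (0, 1).
Newton iteration, ψ⁰ = 0.32:
  ψ = 0.320: g = -0.0410, g' = -0.406 → ψ = 0.219
  ψ = 0.219: g = -0.0010, g' = -0.388 → ψ = 0.216
Converged at ψ = 0.216.
Compositions from xᵢ = zᵢ/(1+ψ(Kᵢ−1)), yᵢ = Kᵢxᵢ:
  n-hexane: x = 0.144, y = 0.255
  MEK: x = 0.357, y = 0.553
  n-octane: x = 0.128, y = 0.055
  ethylbenzene: x = 0.372, y = 0.138

ψ = 0.216, x_MEK = 0.357, y_MEK = 0.553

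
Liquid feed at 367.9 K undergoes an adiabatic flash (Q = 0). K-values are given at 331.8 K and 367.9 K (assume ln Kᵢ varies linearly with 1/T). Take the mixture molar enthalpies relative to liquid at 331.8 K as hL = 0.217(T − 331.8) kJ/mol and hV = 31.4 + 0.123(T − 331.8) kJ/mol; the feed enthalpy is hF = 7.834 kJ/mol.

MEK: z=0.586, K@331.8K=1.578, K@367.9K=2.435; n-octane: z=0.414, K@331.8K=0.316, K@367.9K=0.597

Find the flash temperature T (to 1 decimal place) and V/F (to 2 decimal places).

T = 334.7 K, V/F = 0.23

Adiabatic flash: solve Rachford–Rice at each trial T, then check hF = ψ·hV(T) + (1−ψ)·hL(T).
  T = 331.8 K: K = (1.578, 0.316), RR gives ψ = 0.140, H_out = 4.411 kJ/mol
  T = 367.9 K: K = (2.435, 0.597), RR gives ψ = 1.000, H_out = 35.840 kJ/mol
  T = 349.9 K: K = (1.983, 0.442), RR gives ψ = 0.629, H_out = 22.610 kJ/mol
  T = 340.9 K: K = (1.776, 0.376), RR gives ψ = 0.405, H_out = 14.343 kJ/mol
  T = 336.4 K: K = (1.676, 0.345), RR gives ψ = 0.283, H_out = 9.760 kJ/mol
  T = 334.1 K: K = (1.627, 0.330), RR gives ψ = 0.215, H_out = 7.192 kJ/mol
Linear interpolation between T = 334.1 (H_out = 7.192) and T = 336.4 (H_out = 9.760) on hF = 7.834 gives T ≈ 334.7 K, at which ψ = 0.23.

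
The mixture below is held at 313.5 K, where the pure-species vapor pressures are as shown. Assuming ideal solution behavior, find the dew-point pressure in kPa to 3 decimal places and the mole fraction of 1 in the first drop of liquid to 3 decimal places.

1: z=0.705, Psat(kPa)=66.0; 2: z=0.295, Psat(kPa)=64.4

Pdew = 65.520 kPa, x_1 = 0.700

At the dew point ψ → 1, so Σzᵢ/Kᵢ = 1 with Kᵢ = Pᵢˢᵃᵗ/P ⇒ 1/P = Σzᵢ/Pᵢˢᵃᵗ.
1/P = 0.705/66.0 + 0.295/64.4 = 0.015263 ⇒ P = 65.520 kPa
xᵢ = zᵢP/Pᵢˢᵃᵗ ⇒ x_1 = 0.705·65.520/66.0 = 0.700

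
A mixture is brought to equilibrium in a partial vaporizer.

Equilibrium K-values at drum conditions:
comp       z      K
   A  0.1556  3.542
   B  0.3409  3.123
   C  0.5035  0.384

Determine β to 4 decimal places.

Let β = V/F and solve Σ zᵢ(Kᵢ−1)/(1+β(Kᵢ−1)) = 0.
Feasibility: ΣzᵢKᵢ = 1.8091, Σzᵢ/Kᵢ = 1.4643 — both > 1, two phases present.
Iterate (Newton) starting at β = 0.5:
  β = 0.5000: g = 0.07704, g' = -0.9555 → β = 0.5806
  β = 0.5806: g = 0.00105, g' = -0.9353 → β = 0.5817
Converged at β = 0.5817.

β = 0.5817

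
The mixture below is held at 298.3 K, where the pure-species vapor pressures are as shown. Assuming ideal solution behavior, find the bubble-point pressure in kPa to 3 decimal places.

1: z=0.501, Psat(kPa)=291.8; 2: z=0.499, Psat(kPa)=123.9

At the bubble point ψ → 0, so ΣzᵢKᵢ = 1 with Kᵢ = Pᵢˢᵃᵗ/P ⇒ P = ΣzᵢPᵢˢᵃᵗ.
P = 0.501·291.8 + 0.499·123.9 = 208.018 kPa

Pbub = 208.018 kPa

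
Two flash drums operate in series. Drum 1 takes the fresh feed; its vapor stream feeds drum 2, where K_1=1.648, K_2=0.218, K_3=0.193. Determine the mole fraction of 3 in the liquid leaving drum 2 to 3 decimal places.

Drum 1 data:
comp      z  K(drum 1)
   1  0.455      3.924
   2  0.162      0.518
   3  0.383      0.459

x_3 (drum 2) = 0.309

Drum 1:
Material balance + equilibrium reduce to Σ zᵢ(Kᵢ−1)/(1+ψ₁(Kᵢ−1)) = 0.
Check two-phase: ΣzᵢKᵢ = 2.045 > 1 and Σzᵢ/Kᵢ = 1.263 > 1, so g(0) = 1.045 > 0 and g(1) = -0.263 < 0.
Newton–Raphson from ψ₁ = 0.62:
  ψ₁ = 0.620: g = 0.0498, g' = -0.822 → ψ₁ = 0.681
  ψ₁ = 0.681: g = 0.0008, g' = -0.799 → ψ₁ = 0.682
Converged at ψ₁ = 0.682.
Drum-1 compositions:
  1: x = 0.152, y = 0.597
  2: x = 0.241, y = 0.125
  3: x = 0.607, y = 0.278
Drum-2 feed = drum-1 vapor: z₂ = (0.5965, 0.1250, 0.2785).
Drum 2:
Rachford–Rice: g(ψ₂) = Σ zᵢ(Kᵢ−1)/(1+ψ₂(Kᵢ−1)) = 0.
Feasibility: ΣzᵢKᵢ = 1.064, Σzᵢ/Kᵢ = 2.378 — both > 1, two phases present.
Newton iteration, ψ₂⁰ = 0.5:
  ψ₂ = 0.500: g = -0.2453, g' = -0.859 → ψ₂ = 0.214
  ψ₂ = 0.214: g = -0.0497, g' = -0.569 → ψ₂ = 0.127
  ψ₂ = 0.127: g = -0.0017, g' = -0.533 → ψ₂ = 0.124
Converged at ψ₂ = 0.124.
  1: x = 0.552, y = 0.910
  2: x = 0.138, y = 0.030
  3: x = 0.309, y = 0.060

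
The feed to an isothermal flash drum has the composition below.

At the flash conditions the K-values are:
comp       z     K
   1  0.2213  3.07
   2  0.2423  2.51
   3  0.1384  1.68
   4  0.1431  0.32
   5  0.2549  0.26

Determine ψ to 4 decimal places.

Newton–Raphson from ψ = 0.56:
  ψ = 0.5600: g = -0.00070, g' = -0.9788 → ψ = 0.5593
Converged at ψ = 0.5593.

ψ = 0.5593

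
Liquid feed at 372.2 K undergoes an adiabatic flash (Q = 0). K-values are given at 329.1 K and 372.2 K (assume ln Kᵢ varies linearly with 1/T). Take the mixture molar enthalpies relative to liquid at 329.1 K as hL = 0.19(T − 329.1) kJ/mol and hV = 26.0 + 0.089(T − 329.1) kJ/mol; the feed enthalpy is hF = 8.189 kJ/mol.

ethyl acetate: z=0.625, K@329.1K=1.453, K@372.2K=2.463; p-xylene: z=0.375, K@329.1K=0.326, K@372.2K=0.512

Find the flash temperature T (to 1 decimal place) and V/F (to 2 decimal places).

Adiabatic flash: solve Rachford–Rice at each trial T, then check hF = ψ·hV(T) + (1−ψ)·hL(T).
  T = 329.1 K: K = (1.453, 0.326), RR gives ψ = 0.099, H_out = 2.587 kJ/mol
  T = 372.2 K: K = (2.463, 0.512), RR gives ψ = 1.000, H_out = 29.836 kJ/mol
  T = 350.6 K: K = (1.922, 0.414), RR gives ψ = 0.660, H_out = 19.804 kJ/mol
  T = 339.9 K: K = (1.679, 0.369), RR gives ψ = 0.439, H_out = 12.975 kJ/mol
  T = 334.5 K: K = (1.564, 0.347), RR gives ψ = 0.292, H_out = 8.469 kJ/mol
  T = 331.8 K: K = (1.508, 0.337), RR gives ψ = 0.204, H_out = 5.752 kJ/mol
  T = 333.1 K: K = (1.535, 0.342), RR gives ψ = 0.248, H_out = 7.108 kJ/mol
Linear interpolation between T = 333.1 (H_out = 7.108) and T = 334.5 (H_out = 8.469) on hF = 8.189 gives T ≈ 334.2 K, at which ψ = 0.28.

T = 334.2 K, V/F = 0.28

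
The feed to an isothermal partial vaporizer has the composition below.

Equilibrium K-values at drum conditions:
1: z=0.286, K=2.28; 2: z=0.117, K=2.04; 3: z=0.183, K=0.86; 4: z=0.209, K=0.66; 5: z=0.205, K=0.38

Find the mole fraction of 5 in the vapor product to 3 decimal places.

Material balance + equilibrium reduce to Σ zᵢ(Kᵢ−1)/(1+ψ(Kᵢ−1)) = 0.
g(0) = ΣzᵢKᵢ − 1 = 0.264 and g(1) = 1 − Σzᵢ/Kᵢ = -0.252, so a root lies in (0, 1).
Newton iteration, ψ⁰ = 0.55:
  ψ = 0.550: g = -0.0158, g' = -0.435 → ψ = 0.514
Converged at ψ = 0.514.
Compositions from xᵢ = zᵢ/(1+ψ(Kᵢ−1)), yᵢ = Kᵢxᵢ:
  1: x = 0.173, y = 0.393
  2: x = 0.076, y = 0.156
  3: x = 0.197, y = 0.170
  4: x = 0.253, y = 0.167
  5: x = 0.301, y = 0.114

y_5 = 0.114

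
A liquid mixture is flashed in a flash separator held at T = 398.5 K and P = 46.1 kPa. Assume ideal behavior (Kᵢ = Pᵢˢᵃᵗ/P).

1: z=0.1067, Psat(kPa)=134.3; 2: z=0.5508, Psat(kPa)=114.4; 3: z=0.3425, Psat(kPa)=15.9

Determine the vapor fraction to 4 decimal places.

Raoult's law: Kᵢ = Pᵢˢᵃᵗ/P = Pᵢˢᵃᵗ/46.1.
  K_1 = 134.3/46.1 = 2.913232, K_2 = 114.4/46.1 = 2.481562, K_3 = 15.9/46.1 = 0.344902
Let ψ = V/F and solve Σ zᵢ(Kᵢ−1)/(1+ψ(Kᵢ−1)) = 0.
g(0) = ΣzᵢKᵢ − 1 = 0.7958 and g(1) = 1 − Σzᵢ/Kᵢ = -0.2516, so a root lies in (0, 1).
Iterate (Newton) starting at ψ = 0.5:
  ψ = 0.5000: g = 0.23945, g' = -0.8260 → ψ = 0.7899
  ψ = 0.7899: g = -0.00766, g' = -0.9499 → ψ = 0.7818
Converged at ψ = 0.7818.

ψ = 0.7818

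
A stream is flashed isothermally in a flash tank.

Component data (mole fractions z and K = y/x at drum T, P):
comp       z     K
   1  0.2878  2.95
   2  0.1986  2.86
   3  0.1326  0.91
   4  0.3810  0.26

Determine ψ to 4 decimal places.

ψ = 0.5156

Newton iteration, ψ⁰ = 0.5:
  ψ = 0.5000: g = 0.01553, g' = -0.9919 → ψ = 0.5157
  ψ = 0.5157: g = -0.00004, g' = -0.9978 → ψ = 0.5156
Converged at ψ = 0.5156.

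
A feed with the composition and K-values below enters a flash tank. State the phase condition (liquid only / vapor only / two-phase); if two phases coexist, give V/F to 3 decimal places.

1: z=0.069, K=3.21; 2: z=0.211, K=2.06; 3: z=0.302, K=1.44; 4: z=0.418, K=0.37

ΣzᵢKᵢ = 1.246; Σzᵢ/Kᵢ = 1.463.
Both exceed 1, so a two-phase solution exists.
Newton iteration, ψ⁰ = 0.48:
  ψ = 0.480: g = -0.0456, g' = -0.564 → ψ = 0.399
  ψ = 0.399: g = -0.0007, g' = -0.551 → ψ = 0.398
Converged at ψ = 0.398.

two-phase, V/F = 0.398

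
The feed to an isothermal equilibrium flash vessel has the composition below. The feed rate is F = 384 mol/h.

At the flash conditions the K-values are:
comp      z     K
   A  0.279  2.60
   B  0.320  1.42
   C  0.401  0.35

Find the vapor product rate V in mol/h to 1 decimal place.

V = 175.4 mol/h

Rachford–Rice: g(ψ) = Σ zᵢ(Kᵢ−1)/(1+ψ(Kᵢ−1)) = 0.
Check two-phase: ΣzᵢKᵢ = 1.320 > 1 and Σzᵢ/Kᵢ = 1.478 > 1, so g(0) = 0.320 > 0 and g(1) = -0.478 < 0.
Newton iteration, ψ⁰ = 0.49:
  ψ = 0.490: g = -0.0208, g' = -0.628 → ψ = 0.457
Converged at ψ = 0.457.
Then V = ψ·F = 0.4567·384 = 175.4 mol/h and L = F − V = 208.6 mol/h.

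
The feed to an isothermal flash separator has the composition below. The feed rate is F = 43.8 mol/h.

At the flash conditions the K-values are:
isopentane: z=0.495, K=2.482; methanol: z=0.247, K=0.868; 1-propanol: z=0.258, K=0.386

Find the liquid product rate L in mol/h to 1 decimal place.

L = 9.6 mol/h

Rachford–Rice: g(ψ) = Σ zᵢ(Kᵢ−1)/(1+ψ(Kᵢ−1)) = 0.
Check two-phase: ΣzᵢKᵢ = 1.543 > 1 and Σzᵢ/Kᵢ = 1.152 > 1, so g(0) = 0.543 > 0 and g(1) = -0.152 < 0.
Newton–Raphson from ψ = 0.59:
  ψ = 0.590: g = 0.1076, g' = -0.554 → ψ = 0.784
  ψ = 0.784: g = -0.0027, g' = -0.600 → ψ = 0.780
Converged at ψ = 0.780.
Then V = ψ·F = 0.7798·43.8 = 34.2 mol/h and L = F − V = 9.6 mol/h.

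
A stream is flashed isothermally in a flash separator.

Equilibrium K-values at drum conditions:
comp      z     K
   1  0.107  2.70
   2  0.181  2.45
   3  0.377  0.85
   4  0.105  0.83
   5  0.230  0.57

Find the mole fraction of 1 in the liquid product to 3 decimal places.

Material balance + equilibrium reduce to Σ zᵢ(Kᵢ−1)/(1+V/F(Kᵢ−1)) = 0.
Feasibility: ΣzᵢKᵢ = 1.271, Σzᵢ/Kᵢ = 1.087 — both > 1, two phases present.
Newton–Raphson from V/F = 0.4:
  V/F = 0.400: g = 0.0756, g' = -0.337 → V/F = 0.624
  V/F = 0.624: g = 0.0084, g' = -0.271 → V/F = 0.655
  V/F = 0.655: g = 0.0001, g' = -0.266 → V/F = 0.656
Converged at V/F = 0.656.
Compositions from xᵢ = zᵢ/(1+V/F(Kᵢ−1)), yᵢ = Kᵢxᵢ:
  1: x = 0.051, y = 0.137
  2: x = 0.093, y = 0.227
  3: x = 0.418, y = 0.355
  4: x = 0.118, y = 0.098
  5: x = 0.320, y = 0.183

x_1 = 0.051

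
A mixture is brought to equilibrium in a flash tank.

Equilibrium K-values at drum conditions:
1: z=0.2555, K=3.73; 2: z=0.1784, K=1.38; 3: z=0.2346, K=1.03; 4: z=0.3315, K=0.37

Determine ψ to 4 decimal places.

ψ = 0.5853

Material balance + equilibrium reduce to Σ zᵢ(Kᵢ−1)/(1+ψ(Kᵢ−1)) = 0.
g(0) = ΣzᵢKᵢ − 1 = 0.5635 and g(1) = 1 − Σzᵢ/Kᵢ = -0.3215, so a root lies in (0, 1).
Newton–Raphson from ψ = 0.5:
  ψ = 0.5000: g = 0.05395, g' = -0.6393 → ψ = 0.5844
  ψ = 0.5844: g = 0.00060, g' = -0.6297 → ψ = 0.5853
Converged at ψ = 0.5853.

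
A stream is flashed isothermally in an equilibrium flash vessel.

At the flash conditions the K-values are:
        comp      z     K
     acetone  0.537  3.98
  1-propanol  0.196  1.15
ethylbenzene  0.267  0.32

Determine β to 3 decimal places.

β = 0.894

Newton iteration, β⁰ = 0.5:
  β = 0.500: g = 0.3949, g' = -1.056 → β = 0.874
  β = 0.874: g = 0.0226, g' = -1.120 → β = 0.894
Converged at β = 0.894.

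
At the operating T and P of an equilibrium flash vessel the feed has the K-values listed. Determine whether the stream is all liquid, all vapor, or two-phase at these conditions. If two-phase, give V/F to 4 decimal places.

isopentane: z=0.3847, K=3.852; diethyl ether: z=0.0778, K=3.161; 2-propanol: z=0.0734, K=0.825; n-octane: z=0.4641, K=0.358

ΣzᵢKᵢ = 1.9545; Σzᵢ/Kᵢ = 1.5098.
Both exceed 1, so a two-phase solution exists.
Let ψ = V/F and solve Σ zᵢ(Kᵢ−1)/(1+ψ(Kᵢ−1)) = 0.
Newton iteration, ψ⁰ = 0.5:
  ψ = 0.5000: g = 0.08018, g' = -1.0332 → ψ = 0.5776
  ψ = 0.5776: g = 0.00138, g' = -1.0044 → ψ = 0.5790
Converged at ψ = 0.5790.

two-phase, V/F = 0.5790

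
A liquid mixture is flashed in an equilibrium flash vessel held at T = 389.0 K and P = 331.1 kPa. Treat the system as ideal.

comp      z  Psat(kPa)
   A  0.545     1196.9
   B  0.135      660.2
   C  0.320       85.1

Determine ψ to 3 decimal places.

Raoult's law: Kᵢ = Pᵢˢᵃᵗ/P = Pᵢˢᵃᵗ/331.1.
  K_A = 1196.9/331.1 = 3.61492, K_B = 660.2/331.1 = 1.99396, K_C = 85.1/331.1 = 0.25702
Rachford–Rice: g(ψ) = Σ zᵢ(Kᵢ−1)/(1+ψ(Kᵢ−1)) = 0.
g(0) = ΣzᵢKᵢ − 1 = 1.322 and g(1) = 1 − Σzᵢ/Kᵢ = -0.463, so a root lies in (0, 1).
Newton iteration, ψ⁰ = 0.5:
  ψ = 0.500: g = 0.3290, g' = -1.207 → ψ = 0.773
  ψ = 0.773: g = -0.0105, g' = -1.425 → ψ = 0.765
Converged at ψ = 0.765.

ψ = 0.765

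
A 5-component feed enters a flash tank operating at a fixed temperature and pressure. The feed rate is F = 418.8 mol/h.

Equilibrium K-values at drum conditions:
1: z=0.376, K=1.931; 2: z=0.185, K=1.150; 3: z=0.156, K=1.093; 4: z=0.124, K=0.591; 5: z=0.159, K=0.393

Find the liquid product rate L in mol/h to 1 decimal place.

Newton iteration, V/F⁰ = 0.5:
  V/F = 0.500: g = 0.0762, g' = -0.310 → V/F = 0.746
  V/F = 0.746: g = -0.0042, g' = -0.357 → V/F = 0.734
Converged at V/F = 0.734.
Then V = V/F·F = 0.7340·418.8 = 307.4 mol/h and L = F − V = 111.4 mol/h.

L = 111.4 mol/h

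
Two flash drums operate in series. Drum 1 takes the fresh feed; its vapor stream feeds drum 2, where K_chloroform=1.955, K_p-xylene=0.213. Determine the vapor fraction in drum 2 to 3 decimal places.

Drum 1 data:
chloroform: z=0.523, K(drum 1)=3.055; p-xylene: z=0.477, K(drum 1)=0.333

Drum 1:
Rachford–Rice: g(ψ₁) = Σ zᵢ(Kᵢ−1)/(1+ψ₁(Kᵢ−1)) = 0.
Feasibility: ΣzᵢKᵢ = 1.757, Σzᵢ/Kᵢ = 1.604 — both > 1, two phases present.
Iterate (Newton) starting at ψ₁ = 0.5:
  ψ₁ = 0.500: g = 0.0527, g' = -1.015 → ψ₁ = 0.552
Converged at ψ₁ = 0.552.
Drum-1 compositions:
  chloroform: x = 0.245, y = 0.749
  p-xylene: x = 0.755, y = 0.251
Drum-2 feed = drum-1 vapor: z₂ = (0.7486, 0.2514).
Drum 2:
Material balance + equilibrium reduce to Σ zᵢ(Kᵢ−1)/(1+ψ₂(Kᵢ−1)) = 0.
g(0) = ΣzᵢKᵢ − 1 = 0.517 and g(1) = 1 − Σzᵢ/Kᵢ = -0.563, so a root lies in (0, 1).
Binary case is linear: z₁(K₁−1)(1+ψ₂(K₂−1)) + z₂(K₂−1)(1+ψ₂(K₁−1)) = 0
⇒ ψ₂ = [z₁(K₁−1)+z₂(K₂−1)] / [−(K₁−1)(K₂−1)] = 0.5171/0.7516 = 0.688
  chloroform: x = 0.452, y = 0.883
  p-xylene: x = 0.548, y = 0.117

V/F (drum 2) = 0.688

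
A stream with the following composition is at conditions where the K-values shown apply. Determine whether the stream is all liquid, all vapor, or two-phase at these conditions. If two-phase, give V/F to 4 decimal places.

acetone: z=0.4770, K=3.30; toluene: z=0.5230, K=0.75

all vapor

ΣzᵢKᵢ = 1.9663; Σzᵢ/Kᵢ = 0.8419.
Since Σzᵢ/Kᵢ < 1 the mixture is above its dew point — single vapor phase.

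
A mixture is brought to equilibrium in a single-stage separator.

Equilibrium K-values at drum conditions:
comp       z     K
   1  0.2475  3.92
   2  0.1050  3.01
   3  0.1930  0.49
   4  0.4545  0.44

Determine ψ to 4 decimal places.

ψ = 0.3985

Material balance + equilibrium reduce to Σ zᵢ(Kᵢ−1)/(1+ψ(Kᵢ−1)) = 0.
Feasibility: ΣzᵢKᵢ = 1.5808, Σzᵢ/Kᵢ = 1.5249 — both > 1, two phases present.
Newton–Raphson from ψ = 0.5:
  ψ = 0.5000: g = -0.08658, g' = -0.8196 → ψ = 0.3944
  ψ = 0.3944: g = 0.00375, g' = -0.9013 → ψ = 0.3985
Converged at ψ = 0.3985.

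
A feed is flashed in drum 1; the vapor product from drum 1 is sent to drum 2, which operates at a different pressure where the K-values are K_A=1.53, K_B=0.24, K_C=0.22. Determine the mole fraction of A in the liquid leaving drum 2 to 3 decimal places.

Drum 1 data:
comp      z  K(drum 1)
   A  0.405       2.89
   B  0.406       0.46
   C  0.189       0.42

Drum 1:
Newton iteration, ψ₁⁰ = 0.5:
  ψ₁ = 0.500: g = -0.0612, g' = -0.731 → ψ₁ = 0.416
  ψ₁ = 0.416: g = 0.0011, g' = -0.761 → ψ₁ = 0.418
Converged at ψ₁ = 0.418.
Drum-1 compositions:
  A: x = 0.226, y = 0.654
  B: x = 0.524, y = 0.241
  C: x = 0.249, y = 0.105
Drum-2 feed = drum-1 vapor: z₂ = (0.6541, 0.2412, 0.1048).
Drum 2:
Newton–Raphson from ψ₂ = 0.5:
  ψ₂ = 0.500: g = -0.1555, g' = -0.648 → ψ₂ = 0.260
  ψ₂ = 0.260: g = -0.0263, g' = -0.459 → ψ₂ = 0.203
  ψ₂ = 0.203: g = -0.0007, g' = -0.434 → ψ₂ = 0.201
Converged at ψ₂ = 0.201.
  A: x = 0.591, y = 0.904
  B: x = 0.285, y = 0.068
  C: x = 0.124, y = 0.027

x_A (drum 2) = 0.591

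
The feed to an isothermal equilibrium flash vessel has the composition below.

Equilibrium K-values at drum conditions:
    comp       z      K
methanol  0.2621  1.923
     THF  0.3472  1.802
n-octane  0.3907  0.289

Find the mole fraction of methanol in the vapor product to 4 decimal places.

Material balance + equilibrium reduce to Σ zᵢ(Kᵢ−1)/(1+V/F(Kᵢ−1)) = 0.
Feasibility: ΣzᵢKᵢ = 1.2426, Σzᵢ/Kᵢ = 1.6809 — both > 1, two phases present.
Newton iteration, V/F⁰ = 0.5:
  V/F = 0.5000: g = -0.06673, g' = -0.6938 → V/F = 0.4038
  V/F = 0.4038: g = -0.00310, g' = -0.6346 → V/F = 0.3989
Converged at V/F = 0.3989.
Compositions from xᵢ = zᵢ/(1+V/F(Kᵢ−1)), yᵢ = Kᵢxᵢ:
  methanol: x = 0.1916, y = 0.3684
  THF: x = 0.2630, y = 0.4740
  n-octane: x = 0.5454, y = 0.1576

y_methanol = 0.3684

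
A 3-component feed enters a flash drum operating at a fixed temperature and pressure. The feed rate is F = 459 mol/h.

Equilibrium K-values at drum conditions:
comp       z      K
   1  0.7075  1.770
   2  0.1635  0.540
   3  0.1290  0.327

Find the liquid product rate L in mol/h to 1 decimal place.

L = 66.5 mol/h

Newton iteration, ψ⁰ = 0.45:
  ψ = 0.4500: g = 0.18521, g' = -0.4066 → ψ = 0.9055
  ψ = 0.9055: g = -0.03020, g' = -0.6302 → ψ = 0.8576
  ψ = 0.8576: g = -0.00142, g' = -0.5733 → ψ = 0.8551
Converged at ψ = 0.8551.
Then V = ψ·F = 0.8551·459 = 392.5 mol/h and L = F − V = 66.5 mol/h.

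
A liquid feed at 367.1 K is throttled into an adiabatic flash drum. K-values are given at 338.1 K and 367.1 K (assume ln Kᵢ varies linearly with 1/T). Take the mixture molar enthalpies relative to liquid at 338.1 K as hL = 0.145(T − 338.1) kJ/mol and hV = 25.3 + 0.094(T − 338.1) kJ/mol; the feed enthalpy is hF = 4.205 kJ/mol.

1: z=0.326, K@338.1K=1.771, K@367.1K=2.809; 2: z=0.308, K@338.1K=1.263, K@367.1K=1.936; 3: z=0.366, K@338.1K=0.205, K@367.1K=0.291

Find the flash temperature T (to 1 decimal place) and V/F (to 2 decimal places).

T = 340.1 K, V/F = 0.16

Adiabatic flash: solve Rachford–Rice at each trial T, then check hF = ψ·hV(T) + (1−ψ)·hL(T).
  T = 338.1 K: K = (1.771, 1.263, 0.205), RR gives ψ = 0.092, H_out = 2.320 kJ/mol
  T = 367.1 K: K = (2.809, 1.936, 0.291), RR gives ψ = 0.617, H_out = 18.906 kJ/mol
  T = 352.6 K: K = (2.252, 1.577, 0.246), RR gives ψ = 0.429, H_out = 12.644 kJ/mol
  T = 345.4 K: K = (2.004, 1.416, 0.225), RR gives ψ = 0.293, H_out = 8.367 kJ/mol
  T = 341.8 K: K = (1.887, 1.339, 0.215), RR gives ψ = 0.205, H_out = 5.678 kJ/mol
  T = 340.0 K: K = (1.830, 1.302, 0.210), RR gives ψ = 0.153, H_out = 4.133 kJ/mol
Linear interpolation between T = 340.0 (H_out = 4.133) and T = 341.8 (H_out = 5.678) on hF = 4.205 gives T ≈ 340.1 K, at which ψ = 0.16.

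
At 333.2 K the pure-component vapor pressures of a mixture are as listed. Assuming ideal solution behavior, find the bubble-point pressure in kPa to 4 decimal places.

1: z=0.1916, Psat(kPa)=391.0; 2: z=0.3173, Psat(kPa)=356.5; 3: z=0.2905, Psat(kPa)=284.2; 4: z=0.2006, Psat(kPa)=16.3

At the bubble point ψ → 0, so ΣzᵢKᵢ = 1 with Kᵢ = Pᵢˢᵃᵗ/P ⇒ P = ΣzᵢPᵢˢᵃᵗ.
P = 0.1916·391.0 + 0.3173·356.5 + 0.2905·284.2 + 0.2006·16.3 = 273.8629 kPa

Pbub = 273.8629 kPa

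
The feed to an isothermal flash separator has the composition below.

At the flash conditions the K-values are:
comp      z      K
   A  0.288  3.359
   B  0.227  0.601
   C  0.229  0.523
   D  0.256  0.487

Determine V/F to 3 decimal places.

Material balance + equilibrium reduce to Σ zᵢ(Kᵢ−1)/(1+V/F(Kᵢ−1)) = 0.
Check two-phase: ΣzᵢKᵢ = 1.348 > 1 and Σzᵢ/Kᵢ = 1.427 > 1, so g(0) = 0.348 > 0 and g(1) = -0.427 < 0.
Newton iteration, V/F⁰ = 0.63:
  V/F = 0.630: g = -0.1979, g' = -0.577 → V/F = 0.287
  V/F = 0.287: g = 0.0221, g' = -0.778 → V/F = 0.316
Converged at V/F = 0.316.

V/F = 0.316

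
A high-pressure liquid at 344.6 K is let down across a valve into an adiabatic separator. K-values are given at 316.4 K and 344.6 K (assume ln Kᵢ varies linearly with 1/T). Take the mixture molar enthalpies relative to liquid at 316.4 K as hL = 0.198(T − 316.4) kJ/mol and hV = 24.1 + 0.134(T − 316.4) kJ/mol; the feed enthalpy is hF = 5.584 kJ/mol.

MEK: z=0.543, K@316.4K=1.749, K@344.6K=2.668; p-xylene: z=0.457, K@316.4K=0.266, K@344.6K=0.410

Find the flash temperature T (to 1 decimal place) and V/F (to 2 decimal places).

T = 319.5 K, V/F = 0.21

Adiabatic flash: solve Rachford–Rice at each trial T, then check hF = ψ·hV(T) + (1−ψ)·hL(T).
  T = 316.4 K: K = (1.749, 0.266), RR gives ψ = 0.130, H_out = 3.124 kJ/mol
  T = 344.6 K: K = (2.668, 0.410), RR gives ψ = 0.646, H_out = 19.994 kJ/mol
  T = 330.5 K: K = (2.180, 0.333), RR gives ψ = 0.427, H_out = 12.699 kJ/mol
  T = 323.4 K: K = (1.956, 0.298), RR gives ψ = 0.296, H_out = 8.377 kJ/mol
  T = 319.9 K: K = (1.851, 0.282), RR gives ψ = 0.219, H_out = 5.918 kJ/mol
  T = 318.1 K: K = (1.798, 0.274), RR gives ψ = 0.175, H_out = 4.530 kJ/mol
Linear interpolation between T = 318.1 (H_out = 4.530) and T = 319.9 (H_out = 5.918) on hF = 5.584 gives T ≈ 319.5 K, at which ψ = 0.21.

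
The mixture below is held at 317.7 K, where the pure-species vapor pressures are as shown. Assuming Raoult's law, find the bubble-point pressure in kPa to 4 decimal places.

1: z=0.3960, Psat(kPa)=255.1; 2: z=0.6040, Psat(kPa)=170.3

At the bubble point ψ → 0, so ΣzᵢKᵢ = 1 with Kᵢ = Pᵢˢᵃᵗ/P ⇒ P = ΣzᵢPᵢˢᵃᵗ.
P = 0.3960·255.1 + 0.6040·170.3 = 203.8808 kPa

Pbub = 203.8808 kPa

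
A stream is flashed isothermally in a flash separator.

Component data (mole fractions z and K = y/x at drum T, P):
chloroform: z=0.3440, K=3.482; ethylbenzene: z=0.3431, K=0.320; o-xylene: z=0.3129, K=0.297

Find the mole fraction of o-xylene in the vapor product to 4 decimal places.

Material balance + equilibrium reduce to Σ zᵢ(Kᵢ−1)/(1+ψ(Kᵢ−1)) = 0.
g(0) = ΣzᵢKᵢ − 1 = 0.4005 and g(1) = 1 − Σzᵢ/Kᵢ = -1.2245, so a root lies in (0, 1).
Newton–Raphson from ψ = 0.69:
  ψ = 0.6900: g = -0.55196, g' = -1.4343 → ψ = 0.3052
  ψ = 0.3052: g = -0.08862, g' = -1.1894 → ψ = 0.2307
  ψ = 0.2307: g = 0.00371, g' = -1.3005 → ψ = 0.2335
Converged at ψ = 0.2335.
Compositions from xᵢ = zᵢ/(1+ψ(Kᵢ−1)), yᵢ = Kᵢxᵢ:
  chloroform: x = 0.2178, y = 0.7583
  ethylbenzene: x = 0.4079, y = 0.1305
  o-xylene: x = 0.3744, y = 0.1112

y_o-xylene = 0.1112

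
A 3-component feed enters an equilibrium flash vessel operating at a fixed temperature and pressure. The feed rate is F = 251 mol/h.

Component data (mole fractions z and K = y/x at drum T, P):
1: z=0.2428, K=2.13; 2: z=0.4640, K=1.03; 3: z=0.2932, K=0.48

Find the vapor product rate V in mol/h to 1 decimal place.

V = 109.8 mol/h

Newton iteration, β⁰ = 0.5:
  β = 0.5000: g = -0.01701, g' = -0.2718 → β = 0.4374
Converged at β = 0.4374.
Then V = β·F = 0.4374·251 = 109.8 mol/h and L = F − V = 141.2 mol/h.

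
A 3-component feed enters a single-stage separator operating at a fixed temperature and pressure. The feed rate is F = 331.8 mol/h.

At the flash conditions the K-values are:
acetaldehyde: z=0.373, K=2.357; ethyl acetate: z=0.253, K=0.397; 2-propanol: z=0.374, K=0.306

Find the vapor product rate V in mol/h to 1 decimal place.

V = 34.9 mol/h

Let ψ = V/F and solve Σ zᵢ(Kᵢ−1)/(1+ψ(Kᵢ−1)) = 0.
Feasibility: ΣzᵢKᵢ = 1.094, Σzᵢ/Kᵢ = 2.018 — both > 1, two phases present.
Newton iteration, ψ⁰ = 0.36:
  ψ = 0.360: g = -0.2008, g' = -0.780 → ψ = 0.103
  ψ = 0.103: g = 0.0022, g' = -0.843 → ψ = 0.105
Converged at ψ = 0.105.
Then V = ψ·F = 0.1052·331.8 = 34.9 mol/h and L = F − V = 296.9 mol/h.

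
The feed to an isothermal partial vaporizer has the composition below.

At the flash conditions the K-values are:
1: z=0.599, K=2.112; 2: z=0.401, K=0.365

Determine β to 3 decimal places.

β = 0.583

Rachford–Rice: g(β) = Σ zᵢ(Kᵢ−1)/(1+β(Kᵢ−1)) = 0.
g(0) = ΣzᵢKᵢ − 1 = 0.411 and g(1) = 1 − Σzᵢ/Kᵢ = -0.382, so a root lies in (0, 1).
Binary case is linear: z₁(K₁−1)(1+β(K₂−1)) + z₂(K₂−1)(1+β(K₁−1)) = 0
⇒ β = [z₁(K₁−1)+z₂(K₂−1)] / [−(K₁−1)(K₂−1)] = 0.4115/0.7061 = 0.583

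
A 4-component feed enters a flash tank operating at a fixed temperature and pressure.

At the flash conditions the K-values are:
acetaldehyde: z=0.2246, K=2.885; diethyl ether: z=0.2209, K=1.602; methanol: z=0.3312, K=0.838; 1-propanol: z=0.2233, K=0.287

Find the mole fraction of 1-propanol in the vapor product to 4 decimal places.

Let β = V/F and solve Σ zᵢ(Kᵢ−1)/(1+β(Kᵢ−1)) = 0.
Check two-phase: ΣzᵢKᵢ = 1.3435 > 1 and Σzᵢ/Kᵢ = 1.3890 > 1, so g(0) = 0.3435 > 0 and g(1) = -0.3890 < 0.
Newton–Raphson from β = 0.54:
  β = 0.5400: g = -0.00752, g' = -0.5522 → β = 0.5264
  β = 0.5264: g = -0.00003, g' = -0.5485 → β = 0.5263
Converged at β = 0.5263.
Compositions from xᵢ = zᵢ/(1+β(Kᵢ−1)), yᵢ = Kᵢxᵢ:
  acetaldehyde: x = 0.1127, y = 0.3253
  diethyl ether: x = 0.1677, y = 0.2687
  methanol: x = 0.3621, y = 0.3034
  1-propanol: x = 0.3574, y = 0.1026

y_1-propanol = 0.1026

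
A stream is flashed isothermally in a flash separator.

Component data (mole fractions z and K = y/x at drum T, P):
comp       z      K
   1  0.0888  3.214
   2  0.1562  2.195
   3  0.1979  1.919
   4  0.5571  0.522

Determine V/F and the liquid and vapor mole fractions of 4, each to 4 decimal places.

Rachford–Rice: g(V/F) = Σ zᵢ(Kᵢ−1)/(1+V/F(Kᵢ−1)) = 0.
Feasibility: ΣzᵢKᵢ = 1.2988, Σzᵢ/Kᵢ = 1.2692 — both > 1, two phases present.
Newton iteration, V/F⁰ = 0.5:
  V/F = 0.5000: g = -0.01516, g' = -0.4837 → V/F = 0.4687
  V/F = 0.4687: g = 0.00009, g' = -0.4895 → V/F = 0.4688
Converged at V/F = 0.4688.
Compositions from xᵢ = zᵢ/(1+V/F(Kᵢ−1)), yᵢ = Kᵢxᵢ:
  1: x = 0.0436, y = 0.1400
  2: x = 0.1001, y = 0.2197
  3: x = 0.1383, y = 0.2654
  4: x = 0.7180, y = 0.3748

V/F = 0.4688, x_4 = 0.7180, y_4 = 0.3748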